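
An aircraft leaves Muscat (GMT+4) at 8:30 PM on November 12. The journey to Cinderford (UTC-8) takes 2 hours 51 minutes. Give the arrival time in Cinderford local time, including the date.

Convert departure to UTC: 8:30 PM − 4:00 = 4:30 PM UTC on Nov 12.
Add 2 hours and 51 minutes travel time → 7:21 PM UTC.
Cinderford is UTC−8:00, so local arrival = 7:21 PM − 8:00 = 11:21 AM on Nov 12.

11:21 AM on November 12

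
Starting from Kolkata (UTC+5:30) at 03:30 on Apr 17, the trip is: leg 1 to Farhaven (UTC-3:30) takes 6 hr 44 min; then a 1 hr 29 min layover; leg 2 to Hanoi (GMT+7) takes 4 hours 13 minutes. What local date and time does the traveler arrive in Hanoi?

17:26 on April 17

Convert departure to UTC: 03:30 − 5:30 = 22:00 UTC on Apr 16.
Add 6 hours and 44 minutes leg 1 → 04:44 UTC (Apr 17).
Add 1 hour and 29 minutes layover in Farhaven → 06:13 UTC.
Add 4 hours 13 minutes leg 2 → 10:26 UTC.
Hanoi is UTC+7:00, so local arrival = 10:26 + 7:00 = 17:26 on Apr 17.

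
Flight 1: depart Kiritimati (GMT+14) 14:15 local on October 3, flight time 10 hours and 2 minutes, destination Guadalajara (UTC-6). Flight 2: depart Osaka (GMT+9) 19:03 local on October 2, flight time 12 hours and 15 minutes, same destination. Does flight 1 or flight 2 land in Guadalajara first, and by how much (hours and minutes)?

Flight 1 in UTC: 14:15 − 14:00 = 00:15 on Oct 3.
+10 hours and 2 minutes → arrive 10:17 UTC on Oct 3.
Flight 2 in UTC: 19:03 − 9:00 = 10:03 on Oct 2.
+12 hours 15 minutes → arrive 22:18 UTC on Oct 2.
Flight 2 lands earlier by 11 hours 59 minutes.

the second, by 11 hours 59 minutes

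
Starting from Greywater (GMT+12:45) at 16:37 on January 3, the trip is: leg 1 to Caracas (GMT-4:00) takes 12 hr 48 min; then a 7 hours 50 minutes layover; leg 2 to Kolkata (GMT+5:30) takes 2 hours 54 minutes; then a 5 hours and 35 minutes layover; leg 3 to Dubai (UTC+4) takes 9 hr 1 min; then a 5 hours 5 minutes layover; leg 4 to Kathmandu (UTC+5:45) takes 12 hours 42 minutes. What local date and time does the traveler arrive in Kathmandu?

Convert departure to UTC: 16:37 − 12:45 = 03:52 UTC on Jan 3.
Add 12 hours and 48 minutes leg 1 → 16:40 UTC.
Add 7 hours and 50 minutes layover in Caracas → 00:30 UTC (Jan 4).
Add 2 hours 54 minutes leg 2 → 03:24 UTC.
Add 5 hours and 35 minutes layover in Kolkata → 08:59 UTC.
Add 9 hours and 1 minute leg 3 → 18:00 UTC.
Add 5 hours 5 minutes layover in Dubai → 23:05 UTC.
Add 12 hours 42 minutes leg 4 → 11:47 UTC (Jan 5).
Kathmandu is UTC+5:45, so local arrival = 11:47 + 5:45 = 17:32 on Jan 5.

17:32 on January 5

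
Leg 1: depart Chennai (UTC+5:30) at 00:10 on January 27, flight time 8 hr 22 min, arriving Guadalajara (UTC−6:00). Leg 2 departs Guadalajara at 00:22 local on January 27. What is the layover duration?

3 hours 20 minutes

Convert departure to UTC: 00:10 − 5:30 = 18:40 UTC on Jan 26.
Add 8 hours 22 minutes flight time → 03:02 UTC (Jan 27).
Guadalajara is UTC−6:00, so local arrival = 03:02 − 6:00 = 21:02 on Jan 26.
Layover = 00:22 − 21:02 (+1 day) = 3 hours 20 minutes.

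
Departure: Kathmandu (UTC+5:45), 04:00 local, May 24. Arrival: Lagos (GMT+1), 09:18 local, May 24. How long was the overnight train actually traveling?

10 hours 3 minutes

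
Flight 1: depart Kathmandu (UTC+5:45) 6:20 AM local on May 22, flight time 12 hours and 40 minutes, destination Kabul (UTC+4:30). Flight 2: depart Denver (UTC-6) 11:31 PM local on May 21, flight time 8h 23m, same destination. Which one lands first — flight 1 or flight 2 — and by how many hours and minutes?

Flight 1 in UTC: 6:20 AM − 5:45 = 12:35 AM on May 22.
+12 hours 40 minutes → arrive 1:15 PM UTC on May 22.
Flight 2 in UTC: 11:31 PM + 6:00 = 5:31 AM on May 22.
+8 hours and 23 minutes → arrive 1:54 PM UTC on May 22.
Flight 1 lands earlier by 39 minutes.

the first, by 39 minutes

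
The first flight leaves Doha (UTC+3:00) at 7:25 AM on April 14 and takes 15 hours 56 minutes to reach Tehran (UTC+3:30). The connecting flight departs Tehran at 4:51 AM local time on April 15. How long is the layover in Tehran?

Convert departure to UTC: 7:25 AM − 3:00 = 4:25 AM UTC on Apr 14.
Add 15 hours 56 minutes flight time → 8:21 PM UTC.
Tehran is UTC+3:30, so local arrival = 8:21 PM + 3:30 = 11:51 PM on Apr 14.
Layover = 4:51 AM − 11:51 PM (+1 day) = 5 hours.

5 hours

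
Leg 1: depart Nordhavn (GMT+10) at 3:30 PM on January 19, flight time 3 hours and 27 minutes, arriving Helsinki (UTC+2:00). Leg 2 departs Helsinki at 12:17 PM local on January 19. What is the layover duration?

1 hour 20 minutes

Convert departure to UTC: 3:30 PM − 10:00 = 5:30 AM UTC on Jan 19.
Add 3 hours 27 minutes flight time → 8:57 AM UTC.
Helsinki is UTC+2:00, so local arrival = 8:57 AM + 2:00 = 10:57 AM on Jan 19.
Layover = 12:17 PM − 10:57 AM = 1 hour 20 minutes.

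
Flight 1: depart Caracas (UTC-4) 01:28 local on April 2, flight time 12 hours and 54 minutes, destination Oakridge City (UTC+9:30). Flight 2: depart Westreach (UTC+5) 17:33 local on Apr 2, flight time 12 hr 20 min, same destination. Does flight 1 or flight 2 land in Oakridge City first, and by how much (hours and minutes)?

Flight 1 in UTC: 01:28 + 4:00 = 05:28 on Apr 2.
+12 hours and 54 minutes → arrive 18:22 UTC on Apr 2.
Flight 2 in UTC: 17:33 − 5:00 = 12:33 on Apr 2.
+12 hours 20 minutes → arrive 00:53 UTC on Apr 3.
Flight 1 lands earlier by 6 hours 31 minutes.

the first, by 6 hours 31 minutes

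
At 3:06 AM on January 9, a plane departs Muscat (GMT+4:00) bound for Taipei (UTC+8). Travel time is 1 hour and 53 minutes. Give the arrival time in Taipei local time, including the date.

8:59 AM on Jan 9

Taipei is 4:00 ahead of Muscat.
After 1 hour 53 minutes it is 4:59 AM in Muscat.
Shift by the zone difference: 4:59 AM + 4:00 = 8:59 AM on Jan 9 in Taipei.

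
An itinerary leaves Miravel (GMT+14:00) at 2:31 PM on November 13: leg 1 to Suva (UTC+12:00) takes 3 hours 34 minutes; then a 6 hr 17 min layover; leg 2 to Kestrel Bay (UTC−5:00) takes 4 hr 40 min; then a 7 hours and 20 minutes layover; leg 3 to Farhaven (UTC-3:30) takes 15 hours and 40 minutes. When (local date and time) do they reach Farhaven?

10:32 AM on November 14

Convert departure to UTC: 2:31 PM − 14:00 = 12:31 AM UTC on Nov 13.
Add 3 hours 34 minutes leg 1 → 4:05 AM UTC.
Add 6 hours and 17 minutes layover in Suva → 10:22 AM UTC.
Add 4 hours 40 minutes leg 2 → 3:02 PM UTC.
Add 7 hours and 20 minutes layover in Kestrel Bay → 10:22 PM UTC.
Add 15 hours and 40 minutes leg 3 → 2:02 PM UTC (Nov 14).
Farhaven is UTC−3:30, so local arrival = 2:02 PM − 3:30 = 10:32 AM on Nov 14.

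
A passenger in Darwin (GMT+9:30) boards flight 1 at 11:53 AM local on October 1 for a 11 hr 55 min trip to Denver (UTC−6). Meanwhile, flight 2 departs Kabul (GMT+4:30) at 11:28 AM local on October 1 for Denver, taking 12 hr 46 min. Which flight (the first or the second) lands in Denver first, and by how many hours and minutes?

Flight 1 in UTC: 11:53 AM − 9:30 = 2:23 AM on Oct 1.
+11 hours 55 minutes → arrive 2:18 PM UTC on Oct 1.
Flight 2 in UTC: 11:28 AM − 4:30 = 6:58 AM on Oct 1.
+12 hours and 46 minutes → arrive 7:44 PM UTC on Oct 1.
Flight 1 lands earlier by 5 hours 26 minutes.

the first, by 5 hours 26 minutes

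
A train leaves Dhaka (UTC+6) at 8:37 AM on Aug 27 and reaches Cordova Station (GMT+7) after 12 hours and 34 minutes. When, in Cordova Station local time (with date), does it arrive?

10:11 PM on August 27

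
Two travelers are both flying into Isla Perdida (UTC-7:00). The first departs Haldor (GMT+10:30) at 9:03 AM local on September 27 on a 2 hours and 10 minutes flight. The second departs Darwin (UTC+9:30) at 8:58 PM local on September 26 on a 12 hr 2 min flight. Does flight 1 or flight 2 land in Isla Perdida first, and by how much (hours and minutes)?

Flight 1 in UTC: 9:03 AM − 10:30 = 10:33 PM on Sep 26.
+2 hours 10 minutes → arrive 12:43 AM UTC on Sep 27.
Flight 2 in UTC: 8:58 PM − 9:30 = 11:28 AM on Sep 26.
+12 hours and 2 minutes → arrive 11:30 PM UTC on Sep 26.
Flight 2 lands earlier by 1 hour 13 minutes.

the second, by 1 hour 13 minutes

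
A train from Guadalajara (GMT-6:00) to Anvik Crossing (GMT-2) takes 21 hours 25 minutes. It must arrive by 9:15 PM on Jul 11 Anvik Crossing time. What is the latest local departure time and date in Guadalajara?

7:50 PM on July 10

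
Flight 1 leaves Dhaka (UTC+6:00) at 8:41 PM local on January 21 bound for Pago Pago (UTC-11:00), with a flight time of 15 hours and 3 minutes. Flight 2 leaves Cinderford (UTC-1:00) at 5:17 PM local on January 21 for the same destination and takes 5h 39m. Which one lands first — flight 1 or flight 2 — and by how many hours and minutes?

Flight 1 in UTC: 8:41 PM − 6:00 = 2:41 PM on Jan 21.
+15 hours and 3 minutes → arrive 5:44 AM UTC on Jan 22.
Flight 2 in UTC: 5:17 PM + 1:00 = 6:17 PM on Jan 21.
+5 hours and 39 minutes → arrive 11:56 PM UTC on Jan 21.
Flight 2 lands earlier by 5 hours 48 minutes.

the second, by 5 hours 48 minutes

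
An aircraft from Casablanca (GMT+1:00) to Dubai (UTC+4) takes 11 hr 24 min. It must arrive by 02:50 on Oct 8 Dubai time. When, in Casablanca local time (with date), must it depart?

Target arrival in UTC: 02:50 − 4:00 = 22:50 on Oct 7.
Subtract 11 hours and 24 minutes → departure 11:26 UTC on Oct 7.
Casablanca is UTC+1:00: 11:26 + 1:00 = 12:26 on Oct 7.

12:26 on October 7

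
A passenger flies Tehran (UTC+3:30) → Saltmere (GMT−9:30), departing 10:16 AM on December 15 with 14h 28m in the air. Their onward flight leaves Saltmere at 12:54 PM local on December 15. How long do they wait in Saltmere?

Convert departure to UTC: 10:16 AM − 3:30 = 6:46 AM UTC on Dec 15.
Add 14 hours and 28 minutes flight time → 9:14 PM UTC.
Saltmere is UTC−9:30, so local arrival = 9:14 PM − 9:30 = 11:44 AM on Dec 15.
Layover = 12:54 PM − 11:44 AM = 1 hour 10 minutes.

1 hour 10 minutes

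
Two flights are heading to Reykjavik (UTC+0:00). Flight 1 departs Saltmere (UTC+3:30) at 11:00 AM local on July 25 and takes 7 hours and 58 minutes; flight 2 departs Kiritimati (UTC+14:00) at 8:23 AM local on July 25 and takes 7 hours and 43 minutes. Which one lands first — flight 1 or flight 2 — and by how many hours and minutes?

Flight 1 in UTC: 11:00 AM − 3:30 = 7:30 AM on Jul 25.
+7 hours 58 minutes → arrive 3:28 PM UTC on Jul 25.
Flight 2 in UTC: 8:23 AM − 14:00 = 6:23 PM on Jul 24.
+7 hours and 43 minutes → arrive 2:06 AM UTC on Jul 25.
Flight 2 lands earlier by 13 hours 22 minutes.

the second, by 13 hours 22 minutes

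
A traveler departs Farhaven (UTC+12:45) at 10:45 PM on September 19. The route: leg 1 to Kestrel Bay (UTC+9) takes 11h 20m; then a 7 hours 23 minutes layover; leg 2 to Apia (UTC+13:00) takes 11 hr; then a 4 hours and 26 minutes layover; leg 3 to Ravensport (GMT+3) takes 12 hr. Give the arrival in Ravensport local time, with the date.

Convert departure to UTC: 10:45 PM − 12:45 = 10:00 AM UTC on Sep 19.
Add 11 hours and 20 minutes leg 1 → 9:20 PM UTC.
Add 7 hours 23 minutes layover in Kestrel Bay → 4:43 AM UTC (Sep 20).
Add 11 hours leg 2 → 3:43 PM UTC.
Add 4 hours and 26 minutes layover in Apia → 8:09 PM UTC.
Add 12 hours leg 3 → 8:09 AM UTC (Sep 21).
Ravensport is UTC+3:00, so local arrival = 8:09 AM + 3:00 = 11:09 AM on Sep 21.

11:09 AM on September 21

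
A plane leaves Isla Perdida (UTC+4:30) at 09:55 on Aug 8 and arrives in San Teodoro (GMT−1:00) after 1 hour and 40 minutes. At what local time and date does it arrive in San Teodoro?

06:05 on August 8

San Teodoro is 5:30 behind Isla Perdida.
After 1 hour 40 minutes it is 11:35 in Isla Perdida.
Shift by the zone difference: 11:35 − 5:30 = 06:05 on Aug 8 in San Teodoro.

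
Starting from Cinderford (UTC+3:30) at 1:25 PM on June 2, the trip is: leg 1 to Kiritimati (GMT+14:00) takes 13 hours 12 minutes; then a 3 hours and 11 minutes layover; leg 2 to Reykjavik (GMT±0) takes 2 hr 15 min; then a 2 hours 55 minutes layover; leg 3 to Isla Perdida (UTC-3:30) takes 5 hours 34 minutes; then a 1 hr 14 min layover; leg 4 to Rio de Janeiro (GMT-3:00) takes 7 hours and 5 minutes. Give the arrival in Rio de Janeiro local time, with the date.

Convert departure to UTC: 1:25 PM − 3:30 = 9:55 AM UTC on Jun 2.
Add 13 hours and 12 minutes leg 1 → 11:07 PM UTC.
Add 3 hours 11 minutes layover in Kiritimati → 2:18 AM UTC (Jun 3).
Add 2 hours 15 minutes leg 2 → 4:33 AM UTC.
Add 2 hours 55 minutes layover in Reykjavik → 7:28 AM UTC.
Add 5 hours 34 minutes leg 3 → 1:02 PM UTC.
Add 1 hour and 14 minutes layover in Isla Perdida → 2:16 PM UTC.
Add 7 hours 5 minutes leg 4 → 9:21 PM UTC.
Rio de Janeiro is UTC−3:00, so local arrival = 9:21 PM − 3:00 = 6:21 PM on Jun 3.

6:21 PM on Jun 3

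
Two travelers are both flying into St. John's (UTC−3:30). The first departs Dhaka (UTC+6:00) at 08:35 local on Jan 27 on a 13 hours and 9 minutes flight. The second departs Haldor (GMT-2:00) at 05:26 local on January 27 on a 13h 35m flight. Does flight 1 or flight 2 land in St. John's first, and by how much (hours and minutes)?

the first, by 5 hours 17 minutes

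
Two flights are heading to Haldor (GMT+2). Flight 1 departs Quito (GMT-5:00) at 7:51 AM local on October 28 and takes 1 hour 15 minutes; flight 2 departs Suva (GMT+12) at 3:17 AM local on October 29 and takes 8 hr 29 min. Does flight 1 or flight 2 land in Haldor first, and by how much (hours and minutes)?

Flight 1 in UTC: 7:51 AM + 5:00 = 12:51 PM on Oct 28.
+1 hour and 15 minutes → arrive 2:06 PM UTC on Oct 28.
Flight 2 in UTC: 3:17 AM − 12:00 = 3:17 PM on Oct 28.
+8 hours and 29 minutes → arrive 11:46 PM UTC on Oct 28.
Flight 1 lands earlier by 9 hours 40 minutes.

the first, by 9 hours 40 minutes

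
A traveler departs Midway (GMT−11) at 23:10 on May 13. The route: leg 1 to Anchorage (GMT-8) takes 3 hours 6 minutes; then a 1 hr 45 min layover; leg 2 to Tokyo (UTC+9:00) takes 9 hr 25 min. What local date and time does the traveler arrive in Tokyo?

Convert departure to UTC: 23:10 + 11:00 = 10:10 UTC on May 14.
Add 3 hours 6 minutes leg 1 → 13:16 UTC.
Add 1 hour and 45 minutes layover in Anchorage → 15:01 UTC.
Add 9 hours 25 minutes leg 2 → 00:26 UTC (May 15).
Tokyo is UTC+9:00, so local arrival = 00:26 + 9:00 = 09:26 on May 15.

09:26 on May 15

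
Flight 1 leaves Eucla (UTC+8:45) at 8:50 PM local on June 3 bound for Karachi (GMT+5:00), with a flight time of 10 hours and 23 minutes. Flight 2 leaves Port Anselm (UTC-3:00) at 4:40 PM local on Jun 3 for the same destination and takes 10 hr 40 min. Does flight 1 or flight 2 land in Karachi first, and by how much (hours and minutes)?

Flight 1 in UTC: 8:50 PM − 8:45 = 12:05 PM on Jun 3.
+10 hours 23 minutes → arrive 10:28 PM UTC on Jun 3.
Flight 2 in UTC: 4:40 PM + 3:00 = 7:40 PM on Jun 3.
+10 hours 40 minutes → arrive 6:20 AM UTC on Jun 4.
Flight 1 lands earlier by 7 hours 52 minutes.

the first, by 7 hours 52 minutes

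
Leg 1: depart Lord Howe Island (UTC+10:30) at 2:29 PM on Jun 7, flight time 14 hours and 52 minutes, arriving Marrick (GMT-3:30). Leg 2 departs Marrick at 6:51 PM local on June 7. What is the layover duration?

Convert departure to UTC: 2:29 PM − 10:30 = 3:59 AM UTC on Jun 7.
Add 14 hours 52 minutes flight time → 6:51 PM UTC.
Marrick is UTC−3:30, so local arrival = 6:51 PM − 3:30 = 3:21 PM on Jun 7.
Layover = 6:51 PM − 3:21 PM = 3 hours 30 minutes.

3 hours 30 minutes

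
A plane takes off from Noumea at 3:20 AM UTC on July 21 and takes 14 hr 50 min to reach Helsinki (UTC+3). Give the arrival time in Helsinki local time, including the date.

9:10 PM on July 21

Departure is given in UTC: 3:20 AM on Jul 21.
Add 14 hours and 50 minutes → 6:10 PM UTC.
Helsinki is UTC+3:00: 6:10 PM + 3:00 = 9:10 PM on Jul 21.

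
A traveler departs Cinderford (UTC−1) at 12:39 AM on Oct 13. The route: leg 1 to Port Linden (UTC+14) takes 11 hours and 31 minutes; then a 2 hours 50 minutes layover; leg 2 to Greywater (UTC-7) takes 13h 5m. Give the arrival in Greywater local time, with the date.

Convert departure to UTC: 12:39 AM + 1:00 = 1:39 AM UTC on Oct 13.
Add 11 hours 31 minutes leg 1 → 1:10 PM UTC.
Add 2 hours and 50 minutes layover in Port Linden → 4:00 PM UTC.
Add 13 hours 5 minutes leg 2 → 5:05 AM UTC (Oct 14).
Greywater is UTC−7:00, so local arrival = 5:05 AM − 7:00 = 10:05 PM on Oct 13.

10:05 PM on Oct 13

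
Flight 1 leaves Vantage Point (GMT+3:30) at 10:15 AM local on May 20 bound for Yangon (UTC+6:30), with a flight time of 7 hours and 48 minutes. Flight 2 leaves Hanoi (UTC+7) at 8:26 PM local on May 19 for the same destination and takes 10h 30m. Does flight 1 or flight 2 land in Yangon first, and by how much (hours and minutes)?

Flight 1 in UTC: 10:15 AM − 3:30 = 6:45 AM on May 20.
+7 hours and 48 minutes → arrive 2:33 PM UTC on May 20.
Flight 2 in UTC: 8:26 PM − 7:00 = 1:26 PM on May 19.
+10 hours 30 minutes → arrive 11:56 PM UTC on May 19.
Flight 2 lands earlier by 14 hours 37 minutes.

the second, by 14 hours 37 minutes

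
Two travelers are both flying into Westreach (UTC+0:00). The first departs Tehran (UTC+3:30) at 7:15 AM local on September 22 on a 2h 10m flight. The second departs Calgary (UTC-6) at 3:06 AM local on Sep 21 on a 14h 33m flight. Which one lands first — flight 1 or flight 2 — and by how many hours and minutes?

the second, by 6 hours 16 minutes

Flight 1 in UTC: 7:15 AM − 3:30 = 3:45 AM on Sep 22.
+2 hours and 10 minutes → arrive 5:55 AM UTC on Sep 22.
Flight 2 in UTC: 3:06 AM + 6:00 = 9:06 AM on Sep 21.
+14 hours and 33 minutes → arrive 11:39 PM UTC on Sep 21.
Flight 2 lands earlier by 6 hours 16 minutes.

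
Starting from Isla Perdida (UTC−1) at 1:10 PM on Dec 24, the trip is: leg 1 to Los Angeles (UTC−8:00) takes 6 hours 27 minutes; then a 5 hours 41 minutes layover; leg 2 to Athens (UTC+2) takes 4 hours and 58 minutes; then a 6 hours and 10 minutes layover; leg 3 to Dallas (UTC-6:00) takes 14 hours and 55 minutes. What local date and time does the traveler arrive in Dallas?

Convert departure to UTC: 1:10 PM + 1:00 = 2:10 PM UTC on Dec 24.
Add 6 hours and 27 minutes leg 1 → 8:37 PM UTC.
Add 5 hours and 41 minutes layover in Los Angeles → 2:18 AM UTC (Dec 25).
Add 4 hours and 58 minutes leg 2 → 7:16 AM UTC.
Add 6 hours and 10 minutes layover in Athens → 1:26 PM UTC.
Add 14 hours 55 minutes leg 3 → 4:21 AM UTC (Dec 26).
Dallas is UTC−6:00, so local arrival = 4:21 AM − 6:00 = 10:21 PM on Dec 25.

10:21 PM on December 25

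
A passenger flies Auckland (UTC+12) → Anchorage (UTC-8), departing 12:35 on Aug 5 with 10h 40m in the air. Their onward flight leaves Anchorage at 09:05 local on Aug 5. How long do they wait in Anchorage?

Convert departure to UTC: 12:35 − 12:00 = 00:35 UTC on Aug 5.
Add 10 hours 40 minutes flight time → 11:15 UTC.
Anchorage is UTC−8:00, so local arrival = 11:15 − 8:00 = 03:15 on Aug 5.
Layover = 09:05 − 03:15 = 5 hours 50 minutes.

5 hours 50 minutes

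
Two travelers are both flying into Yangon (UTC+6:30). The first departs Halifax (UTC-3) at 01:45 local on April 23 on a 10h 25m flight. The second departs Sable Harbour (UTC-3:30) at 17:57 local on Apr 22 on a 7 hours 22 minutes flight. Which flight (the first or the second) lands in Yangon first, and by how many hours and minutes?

the second, by 10 hours 21 minutes

Flight 1 in UTC: 01:45 + 3:00 = 04:45 on Apr 23.
+10 hours and 25 minutes → arrive 15:10 UTC on Apr 23.
Flight 2 in UTC: 17:57 + 3:30 = 21:27 on Apr 22.
+7 hours 22 minutes → arrive 04:49 UTC on Apr 23.
Flight 2 lands earlier by 10 hours 21 minutes.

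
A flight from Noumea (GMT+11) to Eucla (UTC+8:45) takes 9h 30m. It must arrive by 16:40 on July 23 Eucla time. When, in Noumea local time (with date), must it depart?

09:25 on July 23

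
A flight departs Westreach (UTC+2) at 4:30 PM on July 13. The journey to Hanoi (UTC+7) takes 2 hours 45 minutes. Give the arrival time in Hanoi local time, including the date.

12:15 AM on July 14

Hanoi is 5:00 ahead of Westreach.
After 2 hours and 45 minutes it is 7:15 PM in Westreach.
Shift by the zone difference: 7:15 PM + 5:00 = 12:15 AM on Jul 14 in Hanoi.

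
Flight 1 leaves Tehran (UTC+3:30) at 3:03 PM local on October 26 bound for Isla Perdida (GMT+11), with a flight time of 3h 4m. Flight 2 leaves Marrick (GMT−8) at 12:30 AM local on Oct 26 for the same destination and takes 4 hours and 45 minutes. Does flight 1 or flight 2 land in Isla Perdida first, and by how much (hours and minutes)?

the second, by 1 hour 22 minutes

Flight 1 in UTC: 3:03 PM − 3:30 = 11:33 AM on Oct 26.
+3 hours 4 minutes → arrive 2:37 PM UTC on Oct 26.
Flight 2 in UTC: 12:30 AM + 8:00 = 8:30 AM on Oct 26.
+4 hours 45 minutes → arrive 1:15 PM UTC on Oct 26.
Flight 2 lands earlier by 1 hour 22 minutes.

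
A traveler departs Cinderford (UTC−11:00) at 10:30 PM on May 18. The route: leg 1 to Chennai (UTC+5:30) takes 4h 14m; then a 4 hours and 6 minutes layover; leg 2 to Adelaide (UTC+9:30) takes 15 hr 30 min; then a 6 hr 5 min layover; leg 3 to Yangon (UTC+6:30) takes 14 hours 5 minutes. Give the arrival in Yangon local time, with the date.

12:00 PM on May 21

Convert departure to UTC: 10:30 PM + 11:00 = 9:30 AM UTC on May 19.
Add 4 hours and 14 minutes leg 1 → 1:44 PM UTC.
Add 4 hours 6 minutes layover in Chennai → 5:50 PM UTC.
Add 15 hours and 30 minutes leg 2 → 9:20 AM UTC (May 20).
Add 6 hours 5 minutes layover in Adelaide → 3:25 PM UTC.
Add 14 hours and 5 minutes leg 3 → 5:30 AM UTC (May 21).
Yangon is UTC+6:30, so local arrival = 5:30 AM + 6:30 = 12:00 PM on May 21.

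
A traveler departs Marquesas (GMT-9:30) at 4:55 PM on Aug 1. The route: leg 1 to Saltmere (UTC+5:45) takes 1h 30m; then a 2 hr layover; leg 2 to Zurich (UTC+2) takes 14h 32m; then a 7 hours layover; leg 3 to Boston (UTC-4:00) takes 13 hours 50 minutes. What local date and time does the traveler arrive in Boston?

1:17 PM on Aug 3

Convert departure to UTC: 4:55 PM + 9:30 = 2:25 AM UTC on Aug 2.
Add 1 hour and 30 minutes leg 1 → 3:55 AM UTC.
Add 2 hours layover in Saltmere → 5:55 AM UTC.
Add 14 hours and 32 minutes leg 2 → 8:27 PM UTC.
Add 7 hours layover in Zurich → 3:27 AM UTC (Aug 3).
Add 13 hours and 50 minutes leg 3 → 5:17 PM UTC.
Boston is UTC−4:00, so local arrival = 5:17 PM − 4:00 = 1:17 PM on Aug 3.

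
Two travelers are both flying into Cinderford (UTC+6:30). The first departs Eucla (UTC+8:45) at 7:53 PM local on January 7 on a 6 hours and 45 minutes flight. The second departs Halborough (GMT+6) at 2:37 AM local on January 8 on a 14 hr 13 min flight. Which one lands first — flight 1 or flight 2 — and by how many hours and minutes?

the first, by 16 hours 57 minutes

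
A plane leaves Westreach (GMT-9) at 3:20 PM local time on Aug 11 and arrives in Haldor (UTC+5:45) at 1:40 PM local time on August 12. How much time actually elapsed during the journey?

Haldor is 14:45 ahead of Westreach.
Clock-face elapsed time (ignoring zones) is 22 hours 20 minutes.
Actual elapsed = 22 hours 20 minutes − 14:45 = 7 hours 35 minutes.

7 hours 35 minutes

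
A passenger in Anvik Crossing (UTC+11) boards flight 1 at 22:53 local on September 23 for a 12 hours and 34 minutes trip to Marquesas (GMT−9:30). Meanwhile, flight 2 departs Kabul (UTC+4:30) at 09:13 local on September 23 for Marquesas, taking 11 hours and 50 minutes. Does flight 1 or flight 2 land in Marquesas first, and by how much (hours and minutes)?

the second, by 7 hours 54 minutes

Flight 1 in UTC: 22:53 − 11:00 = 11:53 on Sep 23.
+12 hours and 34 minutes → arrive 00:27 UTC on Sep 24.
Flight 2 in UTC: 09:13 − 4:30 = 04:43 on Sep 23.
+11 hours 50 minutes → arrive 16:33 UTC on Sep 23.
Flight 2 lands earlier by 7 hours 54 minutes.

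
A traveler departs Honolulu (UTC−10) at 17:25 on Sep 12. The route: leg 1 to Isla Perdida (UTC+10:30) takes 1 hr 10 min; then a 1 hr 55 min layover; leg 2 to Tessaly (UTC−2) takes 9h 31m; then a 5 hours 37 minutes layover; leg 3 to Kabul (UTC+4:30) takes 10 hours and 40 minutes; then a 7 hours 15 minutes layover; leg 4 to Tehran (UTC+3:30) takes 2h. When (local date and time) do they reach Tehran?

Convert departure to UTC: 17:25 + 10:00 = 03:25 UTC on Sep 13.
Add 1 hour 10 minutes leg 1 → 04:35 UTC.
Add 1 hour and 55 minutes layover in Isla Perdida → 06:30 UTC.
Add 9 hours and 31 minutes leg 2 → 16:01 UTC.
Add 5 hours 37 minutes layover in Tessaly → 21:38 UTC.
Add 10 hours 40 minutes leg 3 → 08:18 UTC (Sep 14).
Add 7 hours 15 minutes layover in Kabul → 15:33 UTC.
Add 2 hours leg 4 → 17:33 UTC.
Tehran is UTC+3:30, so local arrival = 17:33 + 3:30 = 21:03 on Sep 14.

21:03 on Sep 14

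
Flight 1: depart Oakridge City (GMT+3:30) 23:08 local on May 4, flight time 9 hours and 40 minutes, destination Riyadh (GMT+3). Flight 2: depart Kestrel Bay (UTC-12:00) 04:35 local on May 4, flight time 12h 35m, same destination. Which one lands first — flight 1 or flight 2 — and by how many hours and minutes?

the second, by 8 minutes

Flight 1 in UTC: 23:08 − 3:30 = 19:38 on May 4.
+9 hours 40 minutes → arrive 05:18 UTC on May 5.
Flight 2 in UTC: 04:35 + 12:00 = 16:35 on May 4.
+12 hours 35 minutes → arrive 05:10 UTC on May 5.
Flight 2 lands earlier by 8 minutes.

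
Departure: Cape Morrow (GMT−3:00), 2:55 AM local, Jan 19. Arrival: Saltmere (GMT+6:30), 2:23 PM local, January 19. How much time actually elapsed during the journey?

Departure in UTC: 2:55 AM + 3:00 = 5:55 AM on Jan 19.
Arrival in UTC: 2:23 PM − 6:30 = 7:53 AM on Jan 19.
Elapsed = 7:53 AM − 5:55 AM = 1 hour 58 minutes.

1 hour 58 minutes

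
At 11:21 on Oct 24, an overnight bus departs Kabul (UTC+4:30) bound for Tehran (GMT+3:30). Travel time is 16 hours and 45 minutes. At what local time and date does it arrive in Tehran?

Tehran is 1:00 behind Kabul.
After 16 hours and 45 minutes it is 04:06 (Oct 25) in Kabul.
Shift by the zone difference: 04:06 − 1:00 = 03:06 on Oct 25 in Tehran.

03:06 on October 25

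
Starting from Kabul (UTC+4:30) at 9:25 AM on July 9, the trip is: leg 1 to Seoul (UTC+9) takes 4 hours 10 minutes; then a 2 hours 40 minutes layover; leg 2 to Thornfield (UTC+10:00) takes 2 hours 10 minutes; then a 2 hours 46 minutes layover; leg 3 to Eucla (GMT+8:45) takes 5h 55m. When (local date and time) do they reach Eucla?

Convert departure to UTC: 9:25 AM − 4:30 = 4:55 AM UTC on Jul 9.
Add 4 hours 10 minutes leg 1 → 9:05 AM UTC.
Add 2 hours 40 minutes layover in Seoul → 11:45 AM UTC.
Add 2 hours and 10 minutes leg 2 → 1:55 PM UTC.
Add 2 hours 46 minutes layover in Thornfield → 4:41 PM UTC.
Add 5 hours and 55 minutes leg 3 → 10:36 PM UTC.
Eucla is UTC+8:45, so local arrival = 10:36 PM + 8:45 = 7:21 AM on Jul 10.

7:21 AM on Jul 10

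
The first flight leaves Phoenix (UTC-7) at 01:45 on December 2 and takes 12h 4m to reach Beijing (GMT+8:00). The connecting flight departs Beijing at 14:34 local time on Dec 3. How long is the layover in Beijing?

9 hours 45 minutes

Convert departure to UTC: 01:45 + 7:00 = 08:45 UTC on Dec 2.
Add 12 hours and 4 minutes flight time → 20:49 UTC.
Beijing is UTC+8:00, so local arrival = 20:49 + 8:00 = 04:49 on Dec 3.
Layover = 14:34 − 04:49 = 9 hours 45 minutes.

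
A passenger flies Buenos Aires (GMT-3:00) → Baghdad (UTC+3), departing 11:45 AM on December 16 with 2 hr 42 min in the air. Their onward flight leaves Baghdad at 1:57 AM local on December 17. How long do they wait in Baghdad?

Convert departure to UTC: 11:45 AM + 3:00 = 2:45 PM UTC on Dec 16.
Add 2 hours and 42 minutes flight time → 5:27 PM UTC.
Baghdad is UTC+3:00, so local arrival = 5:27 PM + 3:00 = 8:27 PM on Dec 16.
Layover = 1:57 AM − 8:27 PM (+1 day) = 5 hours 30 minutes.

5 hours 30 minutes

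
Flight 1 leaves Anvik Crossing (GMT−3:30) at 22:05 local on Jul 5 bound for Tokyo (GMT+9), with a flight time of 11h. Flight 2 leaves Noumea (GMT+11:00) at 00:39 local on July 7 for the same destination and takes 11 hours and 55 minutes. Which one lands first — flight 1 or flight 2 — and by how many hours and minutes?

the first, by 12 hours 59 minutes

Flight 1 in UTC: 22:05 + 3:30 = 01:35 on Jul 6.
+11 hours → arrive 12:35 UTC on Jul 6.
Flight 2 in UTC: 00:39 − 11:00 = 13:39 on Jul 6.
+11 hours and 55 minutes → arrive 01:34 UTC on Jul 7.
Flight 1 lands earlier by 12 hours 59 minutes.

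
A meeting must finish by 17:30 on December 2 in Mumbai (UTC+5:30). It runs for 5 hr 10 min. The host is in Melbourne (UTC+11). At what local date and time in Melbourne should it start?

Target end time in UTC: 17:30 − 5:30 = 12:00 on Dec 2.
Subtract 5 hours 10 minutes → start 06:50 UTC on Dec 2.
Melbourne is UTC+11:00: 06:50 + 11:00 = 17:50 on Dec 2.

17:50 on Dec 2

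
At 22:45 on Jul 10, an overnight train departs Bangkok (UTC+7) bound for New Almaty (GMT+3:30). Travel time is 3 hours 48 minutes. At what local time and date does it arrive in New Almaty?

23:03 on July 10

Convert departure to UTC: 22:45 − 7:00 = 15:45 UTC on Jul 10.
Add 3 hours 48 minutes travel time → 19:33 UTC.
New Almaty is UTC+3:30, so local arrival = 19:33 + 3:30 = 23:03 on Jul 10.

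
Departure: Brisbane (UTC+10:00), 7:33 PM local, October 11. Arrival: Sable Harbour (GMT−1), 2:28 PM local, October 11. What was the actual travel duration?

Departure in UTC: 7:33 PM − 10:00 = 9:33 AM on Oct 11.
Arrival in UTC: 2:28 PM + 1:00 = 3:28 PM on Oct 11.
Elapsed = 3:28 PM − 9:33 AM = 5 hours 55 minutes.

5 hours 55 minutes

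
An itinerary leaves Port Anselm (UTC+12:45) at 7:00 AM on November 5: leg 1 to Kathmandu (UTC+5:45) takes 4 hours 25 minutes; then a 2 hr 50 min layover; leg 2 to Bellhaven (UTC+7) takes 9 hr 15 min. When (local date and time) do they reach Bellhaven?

Convert departure to UTC: 7:00 AM − 12:45 = 6:15 PM UTC on Nov 4.
Add 4 hours and 25 minutes leg 1 → 10:40 PM UTC.
Add 2 hours and 50 minutes layover in Kathmandu → 1:30 AM UTC (Nov 5).
Add 9 hours 15 minutes leg 2 → 10:45 AM UTC.
Bellhaven is UTC+7:00, so local arrival = 10:45 AM + 7:00 = 5:45 PM on Nov 5.

5:45 PM on Nov 5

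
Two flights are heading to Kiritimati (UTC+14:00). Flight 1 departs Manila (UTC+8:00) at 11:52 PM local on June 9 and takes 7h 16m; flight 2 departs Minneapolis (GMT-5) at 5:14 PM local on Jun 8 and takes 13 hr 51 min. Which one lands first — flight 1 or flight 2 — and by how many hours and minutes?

Flight 1 in UTC: 11:52 PM − 8:00 = 3:52 PM on Jun 9.
+7 hours and 16 minutes → arrive 11:08 PM UTC on Jun 9.
Flight 2 in UTC: 5:14 PM + 5:00 = 10:14 PM on Jun 8.
+13 hours 51 minutes → arrive 12:05 PM UTC on Jun 9.
Flight 2 lands earlier by 11 hours 3 minutes.

the second, by 11 hours 3 minutes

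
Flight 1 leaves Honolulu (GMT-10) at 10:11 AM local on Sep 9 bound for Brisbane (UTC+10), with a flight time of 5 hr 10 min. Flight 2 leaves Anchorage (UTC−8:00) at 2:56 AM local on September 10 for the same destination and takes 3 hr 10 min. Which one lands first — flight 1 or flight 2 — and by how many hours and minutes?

Flight 1 in UTC: 10:11 AM + 10:00 = 8:11 PM on Sep 9.
+5 hours and 10 minutes → arrive 1:21 AM UTC on Sep 10.
Flight 2 in UTC: 2:56 AM + 8:00 = 10:56 AM on Sep 10.
+3 hours 10 minutes → arrive 2:06 PM UTC on Sep 10.
Flight 1 lands earlier by 12 hours 45 minutes.

the first, by 12 hours 45 minutes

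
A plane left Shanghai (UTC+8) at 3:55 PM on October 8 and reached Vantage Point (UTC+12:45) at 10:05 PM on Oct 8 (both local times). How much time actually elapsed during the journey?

Departure in UTC: 3:55 PM − 8:00 = 7:55 AM on Oct 8.
Arrival in UTC: 10:05 PM − 12:45 = 9:20 AM on Oct 8.
Elapsed = 9:20 AM − 7:55 AM = 1 hour 25 minutes.

1 hour 25 minutes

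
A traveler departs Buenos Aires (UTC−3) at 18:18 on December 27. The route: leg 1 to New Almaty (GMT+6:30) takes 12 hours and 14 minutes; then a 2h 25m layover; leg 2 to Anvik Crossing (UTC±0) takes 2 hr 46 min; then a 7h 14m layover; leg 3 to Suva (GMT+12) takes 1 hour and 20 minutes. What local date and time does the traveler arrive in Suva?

11:17 on Dec 29

Convert departure to UTC: 18:18 + 3:00 = 21:18 UTC on Dec 27.
Add 12 hours 14 minutes leg 1 → 09:32 UTC (Dec 28).
Add 2 hours and 25 minutes layover in New Almaty → 11:57 UTC.
Add 2 hours 46 minutes leg 2 → 14:43 UTC.
Add 7 hours and 14 minutes layover in Anvik Crossing → 21:57 UTC.
Add 1 hour 20 minutes leg 3 → 23:17 UTC.
Suva is UTC+12:00, so local arrival = 23:17 + 12:00 = 11:17 on Dec 29.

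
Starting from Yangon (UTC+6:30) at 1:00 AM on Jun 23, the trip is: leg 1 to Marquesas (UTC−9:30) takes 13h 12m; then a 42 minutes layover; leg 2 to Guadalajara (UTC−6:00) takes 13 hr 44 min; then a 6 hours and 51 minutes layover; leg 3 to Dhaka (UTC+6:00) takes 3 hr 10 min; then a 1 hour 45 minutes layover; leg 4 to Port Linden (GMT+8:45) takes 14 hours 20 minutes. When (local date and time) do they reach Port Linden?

8:59 AM on June 25

Convert departure to UTC: 1:00 AM − 6:30 = 6:30 PM UTC on Jun 22.
Add 13 hours and 12 minutes leg 1 → 7:42 AM UTC (Jun 23).
Add 42 minutes layover in Marquesas → 8:24 AM UTC.
Add 13 hours and 44 minutes leg 2 → 10:08 PM UTC.
Add 6 hours 51 minutes layover in Guadalajara → 4:59 AM UTC (Jun 24).
Add 3 hours and 10 minutes leg 3 → 8:09 AM UTC.
Add 1 hour 45 minutes layover in Dhaka → 9:54 AM UTC.
Add 14 hours 20 minutes leg 4 → 12:14 AM UTC (Jun 25).
Port Linden is UTC+8:45, so local arrival = 12:14 AM + 8:45 = 8:59 AM on Jun 25.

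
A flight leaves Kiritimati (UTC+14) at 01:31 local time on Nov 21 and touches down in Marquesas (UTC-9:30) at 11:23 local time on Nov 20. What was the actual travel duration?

9 hours 22 minutes

Departure in UTC: 01:31 − 14:00 = 11:31 on Nov 20.
Arrival in UTC: 11:23 + 9:30 = 20:53 on Nov 20.
Elapsed = 20:53 − 11:31 = 9 hours 22 minutes.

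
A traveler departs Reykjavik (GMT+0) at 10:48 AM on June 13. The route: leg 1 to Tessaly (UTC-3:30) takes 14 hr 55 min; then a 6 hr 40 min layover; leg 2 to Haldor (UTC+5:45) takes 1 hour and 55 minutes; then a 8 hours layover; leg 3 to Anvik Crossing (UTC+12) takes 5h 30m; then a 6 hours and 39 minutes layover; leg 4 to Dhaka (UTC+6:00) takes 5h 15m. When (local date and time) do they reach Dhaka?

Reykjavik is at UTC+0, so departure is already 10:48 AM UTC on Jun 13.
Add 14 hours and 55 minutes leg 1 → 1:43 AM UTC (Jun 14).
Add 6 hours and 40 minutes layover in Tessaly → 8:23 AM UTC.
Add 1 hour 55 minutes leg 2 → 10:18 AM UTC.
Add 8 hours layover in Haldor → 6:18 PM UTC.
Add 5 hours 30 minutes leg 3 → 11:48 PM UTC.
Add 6 hours 39 minutes layover in Anvik Crossing → 6:27 AM UTC (Jun 15).
Add 5 hours and 15 minutes leg 4 → 11:42 AM UTC.
Dhaka is UTC+6:00, so local arrival = 11:42 AM + 6:00 = 5:42 PM on Jun 15.

5:42 PM on Jun 15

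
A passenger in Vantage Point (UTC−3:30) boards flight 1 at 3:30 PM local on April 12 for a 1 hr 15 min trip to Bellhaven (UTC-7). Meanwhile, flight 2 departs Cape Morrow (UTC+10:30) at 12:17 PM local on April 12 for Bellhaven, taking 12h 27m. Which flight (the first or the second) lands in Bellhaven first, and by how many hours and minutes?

the second, by 6 hours 1 minute

Flight 1 in UTC: 3:30 PM + 3:30 = 7:00 PM on Apr 12.
+1 hour 15 minutes → arrive 8:15 PM UTC on Apr 12.
Flight 2 in UTC: 12:17 PM − 10:30 = 1:47 AM on Apr 12.
+12 hours 27 minutes → arrive 2:14 PM UTC on Apr 12.
Flight 2 lands earlier by 6 hours 1 minute.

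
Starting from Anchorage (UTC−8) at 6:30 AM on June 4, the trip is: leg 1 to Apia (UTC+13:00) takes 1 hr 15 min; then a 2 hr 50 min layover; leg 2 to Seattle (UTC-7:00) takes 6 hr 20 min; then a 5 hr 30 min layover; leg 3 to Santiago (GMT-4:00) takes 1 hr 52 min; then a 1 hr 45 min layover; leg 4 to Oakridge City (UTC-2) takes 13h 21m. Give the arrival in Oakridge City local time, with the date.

Convert departure to UTC: 6:30 AM + 8:00 = 2:30 PM UTC on Jun 4.
Add 1 hour 15 minutes leg 1 → 3:45 PM UTC.
Add 2 hours and 50 minutes layover in Apia → 6:35 PM UTC.
Add 6 hours 20 minutes leg 2 → 12:55 AM UTC (Jun 5).
Add 5 hours and 30 minutes layover in Seattle → 6:25 AM UTC.
Add 1 hour and 52 minutes leg 3 → 8:17 AM UTC.
Add 1 hour and 45 minutes layover in Santiago → 10:02 AM UTC.
Add 13 hours and 21 minutes leg 4 → 11:23 PM UTC.
Oakridge City is UTC−2:00, so local arrival = 11:23 PM − 2:00 = 9:23 PM on Jun 5.

9:23 PM on June 5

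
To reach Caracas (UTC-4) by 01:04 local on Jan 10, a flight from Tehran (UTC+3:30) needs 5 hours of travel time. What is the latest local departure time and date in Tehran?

Target arrival in UTC: 01:04 + 4:00 = 05:04 on Jan 10.
Subtract 5 hours → departure 00:04 UTC on Jan 10.
Tehran is UTC+3:30: 00:04 + 3:30 = 03:34 on Jan 10.

03:34 on January 10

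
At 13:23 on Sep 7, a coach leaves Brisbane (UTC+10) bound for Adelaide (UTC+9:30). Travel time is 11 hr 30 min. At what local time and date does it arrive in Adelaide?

00:23 on September 8

Adelaide is 0:30 behind Brisbane.
After 11 hours 30 minutes it is 00:53 (Sep 8) in Brisbane.
Shift by the zone difference: 00:53 − 0:30 = 00:23 on Sep 8 in Adelaide.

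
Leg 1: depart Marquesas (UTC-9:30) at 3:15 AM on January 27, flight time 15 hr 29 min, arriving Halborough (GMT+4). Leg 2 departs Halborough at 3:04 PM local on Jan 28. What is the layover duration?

Convert departure to UTC: 3:15 AM + 9:30 = 12:45 PM UTC on Jan 27.
Add 15 hours and 29 minutes flight time → 4:14 AM UTC (Jan 28).
Halborough is UTC+4:00, so local arrival = 4:14 AM + 4:00 = 8:14 AM on Jan 28.
Layover = 3:04 PM − 8:14 AM = 6 hours 50 minutes.

6 hours 50 minutes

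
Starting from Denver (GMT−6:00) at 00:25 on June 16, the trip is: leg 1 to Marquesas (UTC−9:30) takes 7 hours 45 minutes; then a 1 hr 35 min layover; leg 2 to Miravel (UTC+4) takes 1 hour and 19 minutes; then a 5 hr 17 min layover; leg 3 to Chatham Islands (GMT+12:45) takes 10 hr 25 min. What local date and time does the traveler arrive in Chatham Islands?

Convert departure to UTC: 00:25 + 6:00 = 06:25 UTC on Jun 16.
Add 7 hours 45 minutes leg 1 → 14:10 UTC.
Add 1 hour 35 minutes layover in Marquesas → 15:45 UTC.
Add 1 hour and 19 minutes leg 2 → 17:04 UTC.
Add 5 hours 17 minutes layover in Miravel → 22:21 UTC.
Add 10 hours and 25 minutes leg 3 → 08:46 UTC (Jun 17).
Chatham Islands is UTC+12:45, so local arrival = 08:46 + 12:45 = 21:31 on Jun 17.

21:31 on Jun 17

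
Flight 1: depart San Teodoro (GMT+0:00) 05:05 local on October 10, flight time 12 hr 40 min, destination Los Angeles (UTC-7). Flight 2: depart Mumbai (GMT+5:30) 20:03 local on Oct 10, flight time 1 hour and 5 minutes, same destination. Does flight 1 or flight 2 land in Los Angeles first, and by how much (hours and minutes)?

the second, by 2 hours 7 minutes

Flight 1 departs at 05:05 UTC (Oct 10).
+12 hours and 40 minutes → arrive 17:45 UTC on Oct 10.
Flight 2 in UTC: 20:03 − 5:30 = 14:33 on Oct 10.
+1 hour 5 minutes → arrive 15:38 UTC on Oct 10.
Flight 2 lands earlier by 2 hours 7 minutes.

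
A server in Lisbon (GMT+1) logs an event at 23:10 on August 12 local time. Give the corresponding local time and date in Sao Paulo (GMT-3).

19:10 on Aug 12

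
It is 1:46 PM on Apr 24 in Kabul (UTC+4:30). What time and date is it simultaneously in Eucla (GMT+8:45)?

6:01 PM on April 24

In UTC: 1:46 PM − 4:30 = 9:16 AM on Apr 24.
Eucla is UTC+8:45: 9:16 AM + 8:45 = 6:01 PM on Apr 24.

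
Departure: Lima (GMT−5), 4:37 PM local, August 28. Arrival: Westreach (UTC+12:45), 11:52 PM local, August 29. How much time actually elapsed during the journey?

Departure in UTC: 4:37 PM + 5:00 = 9:37 PM on Aug 28.
Arrival in UTC: 11:52 PM − 12:45 = 11:07 AM on Aug 29.
Elapsed = 11:07 AM − 9:37 PM (+1 day) = 13 hours 30 minutes.

13 hours 30 minutes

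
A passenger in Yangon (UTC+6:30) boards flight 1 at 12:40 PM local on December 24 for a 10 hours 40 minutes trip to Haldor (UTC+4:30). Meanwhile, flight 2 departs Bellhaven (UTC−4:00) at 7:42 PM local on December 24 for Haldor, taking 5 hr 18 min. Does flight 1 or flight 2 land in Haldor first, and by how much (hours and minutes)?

the first, by 12 hours 10 minutes

Flight 1 in UTC: 12:40 PM − 6:30 = 6:10 AM on Dec 24.
+10 hours 40 minutes → arrive 4:50 PM UTC on Dec 24.
Flight 2 in UTC: 7:42 PM + 4:00 = 11:42 PM on Dec 24.
+5 hours and 18 minutes → arrive 5:00 AM UTC on Dec 25.
Flight 1 lands earlier by 12 hours 10 minutes.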